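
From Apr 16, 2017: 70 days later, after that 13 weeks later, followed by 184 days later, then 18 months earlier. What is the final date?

September 27, 2016

Counting forward 70 days from April 16, 2017:
April has 30 days, so 30 − 16 = 14 days remain after April 16, 2017; 70 − 14 = 56 left.
May 2017 has 31 days: 56 − 31 = 25 left.
25 days into June 2017 → June 25, 2017.
Counting forward 13 weeks (= 91 days) from June 25, 2017:
June has 30 days, so 30 − 25 = 5 days remain after June 25, 2017; 91 − 5 = 86 left.
July 2017 has 31 days: 86 − 31 = 55 left.
August 2017 has 31 days: 55 − 31 = 24 left.
24 days into September 2017 → September 24, 2017.
Counting forward 184 days from September 24, 2017:
September has 30 days, so 30 − 24 = 6 days remain after September 24, 2017; 184 − 6 = 178 left.
October 2017 has 31 days: 178 − 31 = 147 left.
November 2017 has 30 days: 147 − 30 = 117 left.
December 2017 has 31 days: 117 − 31 = 86 left.
January 2018 has 31 days: 86 − 31 = 55 left.
February 2018 has 28 days (2018 is not a leap year): 55 − 28 = 27 left.
27 days into March 2018 → March 27, 2018.
Going back 18 months from March 27, 2018:
month 3 − 18 = -15, which is month 9 of year 2016 → September 2016.
Day 27 is valid in September, giving September 27, 2016.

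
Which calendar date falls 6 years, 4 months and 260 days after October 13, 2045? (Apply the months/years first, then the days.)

October 30, 2052

Advancing 6 years, 4 months and 260 days from October 13, 2045: first the month/year part, then the days.
+6 years → 2051; month 10 + 4 = 14, which is month 2 of year 2052 → February 2052.
Day 13 is valid in February, giving February 13, 2052.
Now add 260 days from February 13, 2052.
February has 29 days, so 29 − 13 = 16 days remain after February 13, 2052; 260 − 16 = 244 left.
March 2052 has 31 days: 244 − 31 = 213 left.
April 2052 has 30 days: 213 − 30 = 183 left.
May 2052 has 31 days: 183 − 31 = 152 left.
June 2052 has 30 days: 152 − 30 = 122 left.
July 2052 has 31 days: 122 − 31 = 91 left.
August 2052 has 31 days: 91 − 31 = 60 left.
September 2052 has 30 days: 60 − 30 = 30 left.
30 days into October 2052 → October 30, 2052.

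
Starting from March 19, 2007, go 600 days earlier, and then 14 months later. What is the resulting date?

September 27, 2006

Subtracting 600 days from March 19, 2007:
Going back 19 days from March 19, 2007 reaches the end of the previous month; 600 − 19 = 581 left.
February 2007 has 28 days (2007 is not a leap year): 581 − 28 = 553 left.
January 2007 has 31 days: 553 − 31 = 522 left.
December 2006 has 31 days: 522 − 31 = 491 left.
November 2006 has 30 days: 491 − 30 = 461 left.
October 2006 has 31 days: 461 − 31 = 430 left.
September 2006 has 30 days: 430 − 30 = 400 left.
August 2006 has 31 days: 400 − 31 = 369 left.
July 2006 has 31 days: 369 − 31 = 338 left.
June 2006 has 30 days: 338 − 30 = 308 left.
May 2006 has 31 days: 308 − 31 = 277 left.
April 2006 has 30 days: 277 − 30 = 247 left.
March 2006 has 31 days: 247 − 31 = 216 left.
February 2006 has 28 days (2006 is not a leap year): 216 − 28 = 188 left.
January 2006 has 31 days: 188 − 31 = 157 left.
December 2005 has 31 days: 157 − 31 = 126 left.
November 2005 has 30 days: 126 − 30 = 96 left.
October 2005 has 31 days: 96 − 31 = 65 left.
September 2005 has 30 days: 65 − 30 = 35 left.
August 2005 has 31 days: 35 − 31 = 4 left.
July 2005 has 31 days; 31 − 4 = 27 → July 27, 2005.
Adding 14 months from July 27, 2005:
month 7 + 14 = 21, which is month 9 of year 2006 → September 2006.
Day 27 is valid in September, giving September 27, 2006.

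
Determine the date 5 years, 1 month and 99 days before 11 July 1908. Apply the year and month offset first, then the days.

Subtracting 5 years, 1 month and 99 days from July 11, 1908: first the month/year part, then the days.
-5 years → 1903; month 7 − 1 = 6 → June 1903.
Day 11 is valid in June, giving June 11, 1903.
Now subtract 99 days from June 11, 1903.
Going back 11 days from June 11, 1903 reaches the end of the previous month; 99 − 11 = 88 left.
May 1903 has 31 days: 88 − 31 = 57 left.
April 1903 has 30 days: 57 − 30 = 27 left.
March 1903 has 31 days; 31 − 27 = 4 → March 4, 1903.

March 4, 1903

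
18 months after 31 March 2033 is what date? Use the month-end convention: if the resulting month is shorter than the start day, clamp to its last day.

Adding 18 months from March 31, 2033.
month 3 + 18 = 21, which is month 9 of year 2034 → September 2034.
September 2034 has only 30 days and the start was day 31, so the date clamps to September 30, 2034.

September 30, 2034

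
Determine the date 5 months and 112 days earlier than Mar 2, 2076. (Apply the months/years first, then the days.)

June 12, 2075

Going back 5 months and 112 days from March 2, 2076: first the month/year part, then the days.
month 3 − 5 = -2, which is month 10 of year 2075 → October 2075.
Day 2 is valid in October, giving October 2, 2075.
Now subtract 112 days from October 2, 2075.
Going back 2 days from October 2, 2075 reaches the end of the previous month; 112 − 2 = 110 left.
September 2075 has 30 days: 110 − 30 = 80 left.
August 2075 has 31 days: 80 − 31 = 49 left.
July 2075 has 31 days: 49 − 31 = 18 left.
June 2075 has 30 days; 30 − 18 = 12 → June 12, 2075.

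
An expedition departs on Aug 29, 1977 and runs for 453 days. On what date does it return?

November 25, 1978

Adding 453 days from August 29, 1977.
August has 31 days, so 31 − 29 = 2 days remain after August 29, 1977; 453 − 2 = 451 left.
September 1977 has 30 days: 451 − 30 = 421 left.
October 1977 has 31 days: 421 − 31 = 390 left.
November 1977 has 30 days: 390 − 30 = 360 left.
December 1977 has 31 days: 360 − 31 = 329 left.
January 1978 has 31 days: 329 − 31 = 298 left.
February 1978 has 28 days (1978 is not a leap year): 298 − 28 = 270 left.
March 1978 has 31 days: 270 − 31 = 239 left.
April 1978 has 30 days: 239 − 30 = 209 left.
May 1978 has 31 days: 209 − 31 = 178 left.
June 1978 has 30 days: 178 − 30 = 148 left.
July 1978 has 31 days: 148 − 31 = 117 left.
August 1978 has 31 days: 117 − 31 = 86 left.
September 1978 has 30 days: 86 − 30 = 56 left.
October 1978 has 31 days: 56 − 31 = 25 left.
25 days into November 1978 → November 25, 1978.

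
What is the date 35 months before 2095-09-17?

Subtracting 35 months from September 17, 2095.
month 9 − 35 = -26, which is month 10 of year 2092 → October 2092.
Day 17 is valid in October, giving October 17, 2092.

October 17, 2092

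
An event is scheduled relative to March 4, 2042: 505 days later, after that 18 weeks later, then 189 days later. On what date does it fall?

Counting forward 505 days from March 4, 2042:
March has 31 days, so 31 − 4 = 27 days remain after March 4, 2042; 505 − 27 = 478 left.
April 2042 has 30 days: 478 − 30 = 448 left.
May 2042 has 31 days: 448 − 31 = 417 left.
June 2042 has 30 days: 417 − 30 = 387 left.
July 2042 has 31 days: 387 − 31 = 356 left.
August 2042 has 31 days: 356 − 31 = 325 left.
September 2042 has 30 days: 325 − 30 = 295 left.
October 2042 has 31 days: 295 − 31 = 264 left.
November 2042 has 30 days: 264 − 30 = 234 left.
December 2042 has 31 days: 234 − 31 = 203 left.
January 2043 has 31 days: 203 − 31 = 172 left.
February 2043 has 28 days (2043 is not a leap year): 172 − 28 = 144 left.
March 2043 has 31 days: 144 − 31 = 113 left.
April 2043 has 30 days: 113 − 30 = 83 left.
May 2043 has 31 days: 83 − 31 = 52 left.
June 2043 has 30 days: 52 − 30 = 22 left.
22 days into July 2043 → July 22, 2043.
Advancing 18 weeks (= 126 days) from July 22, 2043:
July has 31 days, so 31 − 22 = 9 days remain after July 22, 2043; 126 − 9 = 117 left.
August 2043 has 31 days: 117 − 31 = 86 left.
September 2043 has 30 days: 86 − 30 = 56 left.
October 2043 has 31 days: 56 − 31 = 25 left.
25 days into November 2043 → November 25, 2043.
Advancing 189 days from November 25, 2043:
November has 30 days, so 30 − 25 = 5 days remain after November 25, 2043; 189 − 5 = 184 left.
December 2043 has 31 days: 184 − 31 = 153 left.
January 2044 has 31 days: 153 − 31 = 122 left.
February 2044 has 29 days (2044 is a leap year): 122 − 29 = 93 left.
March 2044 has 31 days: 93 − 31 = 62 left.
April 2044 has 30 days: 62 − 30 = 32 left.
May 2044 has 31 days: 32 − 31 = 1 left.
1 day into June 2044 → June 1, 2044.

June 1, 2044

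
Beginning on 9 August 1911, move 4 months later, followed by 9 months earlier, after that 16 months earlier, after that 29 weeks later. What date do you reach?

Advancing 4 months from August 9, 1911:
month 8 + 4 = 12 → December 1911.
Day 9 is valid in December, giving December 9, 1911.
Going back 9 months from December 9, 1911:
month 12 − 9 = 3 → March 1911.
Day 9 is valid in March, giving March 9, 1911.
Going back 16 months from March 9, 1911:
month 3 − 16 = -13, which is month 11 of year 1909 → November 1909.
Day 9 is valid in November, giving November 9, 1909.
Adding 29 weeks (= 203 days) from November 9, 1909:
November has 30 days, so 30 − 9 = 21 days remain after November 9, 1909; 203 − 21 = 182 left.
December 1909 has 31 days: 182 − 31 = 151 left.
January 1910 has 31 days: 151 − 31 = 120 left.
February 1910 has 28 days (1910 is not a leap year): 120 − 28 = 92 left.
March 1910 has 31 days: 92 − 31 = 61 left.
April 1910 has 30 days: 61 − 30 = 31 left.
31 days into May 1910 → May 31, 1910.

May 31, 1910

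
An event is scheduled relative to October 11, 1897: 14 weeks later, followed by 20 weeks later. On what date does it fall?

Advancing 14 weeks (= 98 days) from October 11, 1897:
October has 31 days, so 31 − 11 = 20 days remain after October 11, 1897; 98 − 20 = 78 left.
November 1897 has 30 days: 78 − 30 = 48 left.
December 1897 has 31 days: 48 − 31 = 17 left.
17 days into January 1898 → January 17, 1898.
Counting forward 20 weeks (= 140 days) from January 17, 1898:
January has 31 days, so 31 − 17 = 14 days remain after January 17, 1898; 140 − 14 = 126 left.
February 1898 has 28 days (1898 is not a leap year): 126 − 28 = 98 left.
March 1898 has 31 days: 98 − 31 = 67 left.
April 1898 has 30 days: 67 − 30 = 37 left.
May 1898 has 31 days: 37 − 31 = 6 left.
6 days into June 1898 → June 6, 1898.

June 6, 1898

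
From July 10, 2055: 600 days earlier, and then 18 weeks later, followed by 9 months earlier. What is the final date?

June 23, 2053

Counting back 600 days from July 10, 2055:
Going back 10 days from July 10, 2055 reaches the end of the previous month; 600 − 10 = 590 left.
June 2055 has 30 days: 590 − 30 = 560 left.
May 2055 has 31 days: 560 − 31 = 529 left.
April 2055 has 30 days: 529 − 30 = 499 left.
March 2055 has 31 days: 499 − 31 = 468 left.
February 2055 has 28 days (2055 is not a leap year): 468 − 28 = 440 left.
January 2055 has 31 days: 440 − 31 = 409 left.
December 2054 has 31 days: 409 − 31 = 378 left.
November 2054 has 30 days: 378 − 30 = 348 left.
October 2054 has 31 days: 348 − 31 = 317 left.
September 2054 has 30 days: 317 − 30 = 287 left.
August 2054 has 31 days: 287 − 31 = 256 left.
July 2054 has 31 days: 256 − 31 = 225 left.
June 2054 has 30 days: 225 − 30 = 195 left.
May 2054 has 31 days: 195 − 31 = 164 left.
April 2054 has 30 days: 164 − 30 = 134 left.
March 2054 has 31 days: 134 − 31 = 103 left.
February 2054 has 28 days (2054 is not a leap year): 103 − 28 = 75 left.
January 2054 has 31 days: 75 − 31 = 44 left.
December 2053 has 31 days: 44 − 31 = 13 left.
November 2053 has 30 days; 30 − 13 = 17 → November 17, 2053.
Adding 18 weeks (= 126 days) from November 17, 2053:
November has 30 days, so 30 − 17 = 13 days remain after November 17, 2053; 126 − 13 = 113 left.
December 2053 has 31 days: 113 − 31 = 82 left.
January 2054 has 31 days: 82 − 31 = 51 left.
February 2054 has 28 days (2054 is not a leap year): 51 − 28 = 23 left.
23 days into March 2054 → March 23, 2054.
Going back 9 months from March 23, 2054:
month 3 − 9 = -6, which is month 6 of year 2053 → June 2053.
Day 23 is valid in June, giving June 23, 2053.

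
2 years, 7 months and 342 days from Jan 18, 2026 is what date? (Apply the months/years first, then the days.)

July 26, 2029

Counting forward 2 years, 7 months and 342 days from January 18, 2026: first the month/year part, then the days.
+2 years → 2028; month 1 + 7 = 8 → August 2028.
Day 18 is valid in August, giving August 18, 2028.
Now add 342 days from August 18, 2028.
August has 31 days, so 31 − 18 = 13 days remain after August 18, 2028; 342 − 13 = 329 left.
September 2028 has 30 days: 329 − 30 = 299 left.
October 2028 has 31 days: 299 − 31 = 268 left.
November 2028 has 30 days: 268 − 30 = 238 left.
December 2028 has 31 days: 238 − 31 = 207 left.
January 2029 has 31 days: 207 − 31 = 176 left.
February 2029 has 28 days (2029 is not a leap year): 176 − 28 = 148 left.
March 2029 has 31 days: 148 − 31 = 117 left.
April 2029 has 30 days: 117 − 30 = 87 left.
May 2029 has 31 days: 87 − 31 = 56 left.
June 2029 has 30 days: 56 − 30 = 26 left.
26 days into July 2029 → July 26, 2029.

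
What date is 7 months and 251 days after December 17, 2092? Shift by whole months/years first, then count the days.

Adding 7 months and 251 days from December 17, 2092: first the month/year part, then the days.
month 12 + 7 = 19, which is month 7 of year 2093 → July 2093.
Day 17 is valid in July, giving July 17, 2093.
Now add 251 days from July 17, 2093.
July has 31 days, so 31 − 17 = 14 days remain after July 17, 2093; 251 − 14 = 237 left.
August 2093 has 31 days: 237 − 31 = 206 left.
September 2093 has 30 days: 206 − 30 = 176 left.
October 2093 has 31 days: 176 − 31 = 145 left.
November 2093 has 30 days: 145 − 30 = 115 left.
December 2093 has 31 days: 115 − 31 = 84 left.
January 2094 has 31 days: 84 − 31 = 53 left.
February 2094 has 28 days (2094 is not a leap year): 53 − 28 = 25 left.
25 days into March 2094 → March 25, 2094.

March 25, 2094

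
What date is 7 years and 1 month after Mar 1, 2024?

Advancing 7 years and 1 month from March 1, 2024.
+7 years → 2031; month 3 + 1 = 4 → April 2031.
Day 1 is valid in April, giving April 1, 2031.

April 1, 2031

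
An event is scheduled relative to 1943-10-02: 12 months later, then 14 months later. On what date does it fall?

Counting forward 12 months from October 2, 1943:
month 10 + 12 = 22, which is month 10 of year 1944 → October 1944.
Day 2 is valid in October, giving October 2, 1944.
Counting forward 14 months from October 2, 1944:
month 10 + 14 = 24, which is month 12 of year 1945 → December 1945.
Day 2 is valid in December, giving December 2, 1945.

December 2, 1945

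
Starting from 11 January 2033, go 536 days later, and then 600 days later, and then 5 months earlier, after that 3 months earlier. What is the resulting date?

June 21, 2035

Advancing 536 days from January 11, 2033:
January has 31 days, so 31 − 11 = 20 days remain after January 11, 2033; 536 − 20 = 516 left.
February 2033 has 28 days (2033 is not a leap year): 516 − 28 = 488 left.
March 2033 has 31 days: 488 − 31 = 457 left.
April 2033 has 30 days: 457 − 30 = 427 left.
May 2033 has 31 days: 427 − 31 = 396 left.
June 2033 has 30 days: 396 − 30 = 366 left.
July 2033 has 31 days: 366 − 31 = 335 left.
August 2033 has 31 days: 335 − 31 = 304 left.
September 2033 has 30 days: 304 − 30 = 274 left.
October 2033 has 31 days: 274 − 31 = 243 left.
November 2033 has 30 days: 243 − 30 = 213 left.
December 2033 has 31 days: 213 − 31 = 182 left.
January 2034 has 31 days: 182 − 31 = 151 left.
February 2034 has 28 days (2034 is not a leap year): 151 − 28 = 123 left.
March 2034 has 31 days: 123 − 31 = 92 left.
April 2034 has 30 days: 92 − 30 = 62 left.
May 2034 has 31 days: 62 − 31 = 31 left.
June 2034 has 30 days: 31 − 30 = 1 left.
1 day into July 2034 → July 1, 2034.
Adding 600 days from July 1, 2034:
July has 31 days, so 31 − 1 = 30 days remain after July 1, 2034; 600 − 30 = 570 left.
August 2034 has 31 days: 570 − 31 = 539 left.
September 2034 has 30 days: 539 − 30 = 509 left.
October 2034 has 31 days: 509 − 31 = 478 left.
November 2034 has 30 days: 478 − 30 = 448 left.
December 2034 has 31 days: 448 − 31 = 417 left.
January 2035 has 31 days: 417 − 31 = 386 left.
February 2035 has 28 days (2035 is not a leap year): 386 − 28 = 358 left.
March 2035 has 31 days: 358 − 31 = 327 left.
April 2035 has 30 days: 327 − 30 = 297 left.
May 2035 has 31 days: 297 − 31 = 266 left.
June 2035 has 30 days: 266 − 30 = 236 left.
July 2035 has 31 days: 236 − 31 = 205 left.
August 2035 has 31 days: 205 − 31 = 174 left.
September 2035 has 30 days: 174 − 30 = 144 left.
October 2035 has 31 days: 144 − 31 = 113 left.
November 2035 has 30 days: 113 − 30 = 83 left.
December 2035 has 31 days: 83 − 31 = 52 left.
January 2036 has 31 days: 52 − 31 = 21 left.
21 days into February 2036 → February 21, 2036.
Going back 5 months from February 21, 2036:
month 2 − 5 = -3, which is month 9 of year 2035 → September 2035.
Day 21 is valid in September, giving September 21, 2035.
Subtracting 3 months from September 21, 2035:
month 9 − 3 = 6 → June 2035.
Day 21 is valid in June, giving June 21, 2035.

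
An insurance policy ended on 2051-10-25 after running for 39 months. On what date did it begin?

Going back 39 months from October 25, 2051.
month 10 − 39 = -29, which is month 7 of year 2048 → July 2048.
Day 25 is valid in July, giving July 25, 2048.

July 25, 2048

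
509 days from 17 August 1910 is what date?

Counting forward 509 days from August 17, 1910.
August has 31 days, so 31 − 17 = 14 days remain after August 17, 1910; 509 − 14 = 495 left.
September 1910 has 30 days: 495 − 30 = 465 left.
October 1910 has 31 days: 465 − 31 = 434 left.
November 1910 has 30 days: 434 − 30 = 404 left.
December 1910 has 31 days: 404 − 31 = 373 left.
January 1911 has 31 days: 373 − 31 = 342 left.
February 1911 has 28 days (1911 is not a leap year): 342 − 28 = 314 left.
March 1911 has 31 days: 314 − 31 = 283 left.
April 1911 has 30 days: 283 − 30 = 253 left.
May 1911 has 31 days: 253 − 31 = 222 left.
June 1911 has 30 days: 222 − 30 = 192 left.
July 1911 has 31 days: 192 − 31 = 161 left.
August 1911 has 31 days: 161 − 31 = 130 left.
September 1911 has 30 days: 130 − 30 = 100 left.
October 1911 has 31 days: 100 − 31 = 69 left.
November 1911 has 30 days: 69 − 30 = 39 left.
December 1911 has 31 days: 39 − 31 = 8 left.
8 days into January 1912 → January 8, 1912.

January 8, 1912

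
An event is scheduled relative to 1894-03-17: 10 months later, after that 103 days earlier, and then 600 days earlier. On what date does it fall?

Advancing 10 months from March 17, 1894:
month 3 + 10 = 13, which is month 1 of year 1895 → January 1895.
Day 17 is valid in January, giving January 17, 1895.
Counting back 103 days from January 17, 1895:
Going back 17 days from January 17, 1895 reaches the end of the previous month; 103 − 17 = 86 left.
December 1894 has 31 days: 86 − 31 = 55 left.
November 1894 has 30 days: 55 − 30 = 25 left.
October 1894 has 31 days; 31 − 25 = 6 → October 6, 1894.
Counting back 600 days from October 6, 1894:
Going back 6 days from October 6, 1894 reaches the end of the previous month; 600 − 6 = 594 left.
September 1894 has 30 days: 594 − 30 = 564 left.
August 1894 has 31 days: 564 − 31 = 533 left.
July 1894 has 31 days: 533 − 31 = 502 left.
June 1894 has 30 days: 502 − 30 = 472 left.
May 1894 has 31 days: 472 − 31 = 441 left.
April 1894 has 30 days: 441 − 30 = 411 left.
March 1894 has 31 days: 411 − 31 = 380 left.
February 1894 has 28 days (1894 is not a leap year): 380 − 28 = 352 left.
January 1894 has 31 days: 352 − 31 = 321 left.
December 1893 has 31 days: 321 − 31 = 290 left.
November 1893 has 30 days: 290 − 30 = 260 left.
October 1893 has 31 days: 260 − 31 = 229 left.
September 1893 has 30 days: 229 − 30 = 199 left.
August 1893 has 31 days: 199 − 31 = 168 left.
July 1893 has 31 days: 168 − 31 = 137 left.
June 1893 has 30 days: 137 − 30 = 107 left.
May 1893 has 31 days: 107 − 31 = 76 left.
April 1893 has 30 days: 76 − 30 = 46 left.
March 1893 has 31 days: 46 − 31 = 15 left.
February 1893 has 28 days; 28 − 15 = 13 → February 13, 1893.

February 13, 1893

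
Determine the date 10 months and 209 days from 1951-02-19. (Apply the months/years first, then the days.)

July 15, 1952

Counting forward 10 months and 209 days from February 19, 1951: first the month/year part, then the days.
month 2 + 10 = 12 → December 1951.
Day 19 is valid in December, giving December 19, 1951.
Now add 209 days from December 19, 1951.
December has 31 days, so 31 − 19 = 12 days remain after December 19, 1951; 209 − 12 = 197 left.
January 1952 has 31 days: 197 − 31 = 166 left.
February 1952 has 29 days (1952 is a leap year): 166 − 29 = 137 left.
March 1952 has 31 days: 137 − 31 = 106 left.
April 1952 has 30 days: 106 − 30 = 76 left.
May 1952 has 31 days: 76 − 31 = 45 left.
June 1952 has 30 days: 45 − 30 = 15 left.
15 days into July 1952 → July 15, 1952.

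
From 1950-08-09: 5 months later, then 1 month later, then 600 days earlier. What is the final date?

Counting forward 5 months from August 9, 1950:
month 8 + 5 = 13, which is month 1 of year 1951 → January 1951.
Day 9 is valid in January, giving January 9, 1951.
Counting forward 1 month from January 9, 1951:
month 1 + 1 = 2 → February 1951.
Day 9 is valid in February, giving February 9, 1951.
Counting back 600 days from February 9, 1951:
Going back 9 days from February 9, 1951 reaches the end of the previous month; 600 − 9 = 591 left.
January 1951 has 31 days: 591 − 31 = 560 left.
December 1950 has 31 days: 560 − 31 = 529 left.
November 1950 has 30 days: 529 − 30 = 499 left.
October 1950 has 31 days: 499 − 31 = 468 left.
September 1950 has 30 days: 468 − 30 = 438 left.
August 1950 has 31 days: 438 − 31 = 407 left.
July 1950 has 31 days: 407 − 31 = 376 left.
June 1950 has 30 days: 376 − 30 = 346 left.
May 1950 has 31 days: 346 − 31 = 315 left.
April 1950 has 30 days: 315 − 30 = 285 left.
March 1950 has 31 days: 285 − 31 = 254 left.
February 1950 has 28 days (1950 is not a leap year): 254 − 28 = 226 left.
January 1950 has 31 days: 226 − 31 = 195 left.
December 1949 has 31 days: 195 − 31 = 164 left.
November 1949 has 30 days: 164 − 30 = 134 left.
October 1949 has 31 days: 134 − 31 = 103 left.
September 1949 has 30 days: 103 − 30 = 73 left.
August 1949 has 31 days: 73 − 31 = 42 left.
July 1949 has 31 days: 42 − 31 = 11 left.
June 1949 has 30 days; 30 − 11 = 19 → June 19, 1949.

June 19, 1949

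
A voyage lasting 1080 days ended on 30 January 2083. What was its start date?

February 15, 2080

Going back 1080 days from January 30, 2083.
Going back 30 days from January 30, 2083 reaches the end of the previous month; 1080 − 30 = 1050 left.
December 2082 has 31 days: 1050 − 31 = 1019 left.
November 2082 has 30 days: 1019 − 30 = 989 left.
October 2082 has 31 days: 989 − 31 = 958 left.
September 2082 has 30 days: 958 − 30 = 928 left.
August 2082 has 31 days: 928 − 31 = 897 left.
July 2082 has 31 days: 897 − 31 = 866 left.
June 2082 has 30 days: 866 − 30 = 836 left.
May 2082 has 31 days: 836 − 31 = 805 left.
April 2082 has 30 days: 805 − 30 = 775 left.
March 2082 has 31 days: 775 − 31 = 744 left.
February 2082 has 28 days (2082 is not a leap year): 744 − 28 = 716 left.
January 2082 has 31 days: 716 − 31 = 685 left.
December 2081 has 31 days: 685 − 31 = 654 left.
November 2081 has 30 days: 654 − 30 = 624 left.
October 2081 has 31 days: 624 − 31 = 593 left.
September 2081 has 30 days: 593 − 30 = 563 left.
August 2081 has 31 days: 563 − 31 = 532 left.
July 2081 has 31 days: 532 − 31 = 501 left.
June 2081 has 30 days: 501 − 30 = 471 left.
May 2081 has 31 days: 471 − 31 = 440 left.
April 2081 has 30 days: 440 − 30 = 410 left.
March 2081 has 31 days: 410 − 31 = 379 left.
February 2081 has 28 days (2081 is not a leap year): 379 − 28 = 351 left.
January 2081 has 31 days: 351 − 31 = 320 left.
December 2080 has 31 days: 320 − 31 = 289 left.
November 2080 has 30 days: 289 − 30 = 259 left.
October 2080 has 31 days: 259 − 31 = 228 left.
September 2080 has 30 days: 228 − 30 = 198 left.
August 2080 has 31 days: 198 − 31 = 167 left.
July 2080 has 31 days: 167 − 31 = 136 left.
June 2080 has 30 days: 136 − 30 = 106 left.
May 2080 has 31 days: 106 − 31 = 75 left.
April 2080 has 30 days: 75 − 30 = 45 left.
March 2080 has 31 days: 45 − 31 = 14 left.
February 2080 has 29 days; 29 − 14 = 15 → February 15, 2080.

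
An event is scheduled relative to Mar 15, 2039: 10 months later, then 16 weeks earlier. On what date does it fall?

Adding 10 months from March 15, 2039:
month 3 + 10 = 13, which is month 1 of year 2040 → January 2040.
Day 15 is valid in January, giving January 15, 2040.
Counting back 16 weeks (= 112 days) from January 15, 2040:
Going back 15 days from January 15, 2040 reaches the end of the previous month; 112 − 15 = 97 left.
December 2039 has 31 days: 97 − 31 = 66 left.
November 2039 has 30 days: 66 − 30 = 36 left.
October 2039 has 31 days: 36 − 31 = 5 left.
September 2039 has 30 days; 30 − 5 = 25 → September 25, 2039.

September 25, 2039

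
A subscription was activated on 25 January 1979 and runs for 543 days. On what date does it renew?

Counting forward 543 days from January 25, 1979.
January has 31 days, so 31 − 25 = 6 days remain after January 25, 1979; 543 − 6 = 537 left.
February 1979 has 28 days (1979 is not a leap year): 537 − 28 = 509 left.
March 1979 has 31 days: 509 − 31 = 478 left.
April 1979 has 30 days: 478 − 30 = 448 left.
May 1979 has 31 days: 448 − 31 = 417 left.
June 1979 has 30 days: 417 − 30 = 387 left.
July 1979 has 31 days: 387 − 31 = 356 left.
August 1979 has 31 days: 356 − 31 = 325 left.
September 1979 has 30 days: 325 − 30 = 295 left.
October 1979 has 31 days: 295 − 31 = 264 left.
November 1979 has 30 days: 264 − 30 = 234 left.
December 1979 has 31 days: 234 − 31 = 203 left.
January 1980 has 31 days: 203 − 31 = 172 left.
February 1980 has 29 days (1980 is a leap year): 172 − 29 = 143 left.
March 1980 has 31 days: 143 − 31 = 112 left.
April 1980 has 30 days: 112 − 30 = 82 left.
May 1980 has 31 days: 82 − 31 = 51 left.
June 1980 has 30 days: 51 − 30 = 21 left.
21 days into July 1980 → July 21, 1980.

July 21, 1980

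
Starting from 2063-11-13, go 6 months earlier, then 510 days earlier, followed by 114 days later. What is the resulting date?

Going back 6 months from November 13, 2063:
month 11 − 6 = 5 → May 2063.
Day 13 is valid in May, giving May 13, 2063.
Subtracting 510 days from May 13, 2063:
Going back 13 days from May 13, 2063 reaches the end of the previous month; 510 − 13 = 497 left.
April 2063 has 30 days: 497 − 30 = 467 left.
March 2063 has 31 days: 467 − 31 = 436 left.
February 2063 has 28 days (2063 is not a leap year): 436 − 28 = 408 left.
January 2063 has 31 days: 408 − 31 = 377 left.
December 2062 has 31 days: 377 − 31 = 346 left.
November 2062 has 30 days: 346 − 30 = 316 left.
October 2062 has 31 days: 316 − 31 = 285 left.
September 2062 has 30 days: 285 − 30 = 255 left.
August 2062 has 31 days: 255 − 31 = 224 left.
July 2062 has 31 days: 224 − 31 = 193 left.
June 2062 has 30 days: 193 − 30 = 163 left.
May 2062 has 31 days: 163 − 31 = 132 left.
April 2062 has 30 days: 132 − 30 = 102 left.
March 2062 has 31 days: 102 − 31 = 71 left.
February 2062 has 28 days (2062 is not a leap year): 71 − 28 = 43 left.
January 2062 has 31 days: 43 − 31 = 12 left.
December 2061 has 31 days; 31 − 12 = 19 → December 19, 2061.
Counting forward 114 days from December 19, 2061:
December has 31 days, so 31 − 19 = 12 days remain after December 19, 2061; 114 − 12 = 102 left.
January 2062 has 31 days: 102 − 31 = 71 left.
February 2062 has 28 days (2062 is not a leap year): 71 − 28 = 43 left.
March 2062 has 31 days: 43 − 31 = 12 left.
12 days into April 2062 → April 12, 2062.

April 12, 2062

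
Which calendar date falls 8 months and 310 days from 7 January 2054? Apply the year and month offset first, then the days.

July 14, 2055

Counting forward 8 months and 310 days from January 7, 2054: first the month/year part, then the days.
month 1 + 8 = 9 → September 2054.
Day 7 is valid in September, giving September 7, 2054.
Now add 310 days from September 7, 2054.
September has 30 days, so 30 − 7 = 23 days remain after September 7, 2054; 310 − 23 = 287 left.
October 2054 has 31 days: 287 − 31 = 256 left.
November 2054 has 30 days: 256 − 30 = 226 left.
December 2054 has 31 days: 226 − 31 = 195 left.
January 2055 has 31 days: 195 − 31 = 164 left.
February 2055 has 28 days (2055 is not a leap year): 164 − 28 = 136 left.
March 2055 has 31 days: 136 − 31 = 105 left.
April 2055 has 30 days: 105 − 30 = 75 left.
May 2055 has 31 days: 75 − 31 = 44 left.
June 2055 has 30 days: 44 − 30 = 14 left.
14 days into July 2055 → July 14, 2055.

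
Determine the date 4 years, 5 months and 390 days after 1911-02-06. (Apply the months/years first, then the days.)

Adding 4 years, 5 months and 390 days from February 6, 1911: first the month/year part, then the days.
+4 years → 1915; month 2 + 5 = 7 → July 1915.
Day 6 is valid in July, giving July 6, 1915.
Now add 390 days from July 6, 1915.
July has 31 days, so 31 − 6 = 25 days remain after July 6, 1915; 390 − 25 = 365 left.
August 1915 has 31 days: 365 − 31 = 334 left.
September 1915 has 30 days: 334 − 30 = 304 left.
October 1915 has 31 days: 304 − 31 = 273 left.
November 1915 has 30 days: 273 − 30 = 243 left.
December 1915 has 31 days: 243 − 31 = 212 left.
January 1916 has 31 days: 212 − 31 = 181 left.
February 1916 has 29 days (1916 is a leap year): 181 − 29 = 152 left.
March 1916 has 31 days: 152 − 31 = 121 left.
April 1916 has 30 days: 121 − 30 = 91 left.
May 1916 has 31 days: 91 − 31 = 60 left.
June 1916 has 30 days: 60 − 30 = 30 left.
30 days into July 1916 → July 30, 1916.

July 30, 1916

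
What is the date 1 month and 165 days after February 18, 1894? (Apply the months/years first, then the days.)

August 30, 1894

Advancing 1 month and 165 days from February 18, 1894: first the month/year part, then the days.
month 2 + 1 = 3 → March 1894.
Day 18 is valid in March, giving March 18, 1894.
Now add 165 days from March 18, 1894.
March has 31 days, so 31 − 18 = 13 days remain after March 18, 1894; 165 − 13 = 152 left.
April 1894 has 30 days: 152 − 30 = 122 left.
May 1894 has 31 days: 122 − 31 = 91 left.
June 1894 has 30 days: 91 − 30 = 61 left.
July 1894 has 31 days: 61 − 31 = 30 left.
30 days into August 1894 → August 30, 1894.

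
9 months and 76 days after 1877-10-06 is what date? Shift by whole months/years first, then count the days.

September 20, 1878

Adding 9 months and 76 days from October 6, 1877: first the month/year part, then the days.
month 10 + 9 = 19, which is month 7 of year 1878 → July 1878.
Day 6 is valid in July, giving July 6, 1878.
Now add 76 days from July 6, 1878.
July has 31 days, so 31 − 6 = 25 days remain after July 6, 1878; 76 − 25 = 51 left.
August 1878 has 31 days: 51 − 31 = 20 left.
20 days into September 1878 → September 20, 1878.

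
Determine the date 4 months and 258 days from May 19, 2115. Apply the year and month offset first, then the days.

Counting forward 4 months and 258 days from May 19, 2115: first the month/year part, then the days.
month 5 + 4 = 9 → September 2115.
Day 19 is valid in September, giving September 19, 2115.
Now add 258 days from September 19, 2115.
September has 30 days, so 30 − 19 = 11 days remain after September 19, 2115; 258 − 11 = 247 left.
October 2115 has 31 days: 247 − 31 = 216 left.
November 2115 has 30 days: 216 − 30 = 186 left.
December 2115 has 31 days: 186 − 31 = 155 left.
January 2116 has 31 days: 155 − 31 = 124 left.
February 2116 has 29 days (2116 is a leap year): 124 − 29 = 95 left.
March 2116 has 31 days: 95 − 31 = 64 left.
April 2116 has 30 days: 64 − 30 = 34 left.
May 2116 has 31 days: 34 − 31 = 3 left.
3 days into June 2116 → June 3, 2116.

June 3, 2116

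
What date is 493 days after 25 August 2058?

December 31, 2059

Adding 493 days from August 25, 2058.
August has 31 days, so 31 − 25 = 6 days remain after August 25, 2058; 493 − 6 = 487 left.
September 2058 has 30 days: 487 − 30 = 457 left.
October 2058 has 31 days: 457 − 31 = 426 left.
November 2058 has 30 days: 426 − 30 = 396 left.
December 2058 has 31 days: 396 − 31 = 365 left.
January 2059 has 31 days: 365 − 31 = 334 left.
February 2059 has 28 days (2059 is not a leap year): 334 − 28 = 306 left.
March 2059 has 31 days: 306 − 31 = 275 left.
April 2059 has 30 days: 275 − 30 = 245 left.
May 2059 has 31 days: 245 − 31 = 214 left.
June 2059 has 30 days: 214 − 30 = 184 left.
July 2059 has 31 days: 184 − 31 = 153 left.
August 2059 has 31 days: 153 − 31 = 122 left.
September 2059 has 30 days: 122 − 30 = 92 left.
October 2059 has 31 days: 92 − 31 = 61 left.
November 2059 has 30 days: 61 − 30 = 31 left.
31 days into December 2059 → December 31, 2059.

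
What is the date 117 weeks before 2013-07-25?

April 28, 2011

Counting back 117 weeks = 819 days from July 25, 2013.
Going back 25 days from July 25, 2013 reaches the end of the previous month; 819 − 25 = 794 left.
June 2013 has 30 days: 794 − 30 = 764 left.
May 2013 has 31 days: 764 − 31 = 733 left.
April 2013 has 30 days: 733 − 30 = 703 left.
March 2013 has 31 days: 703 − 31 = 672 left.
February 2013 has 28 days (2013 is not a leap year): 672 − 28 = 644 left.
January 2013 has 31 days: 644 − 31 = 613 left.
December 2012 has 31 days: 613 − 31 = 582 left.
November 2012 has 30 days: 582 − 30 = 552 left.
October 2012 has 31 days: 552 − 31 = 521 left.
September 2012 has 30 days: 521 − 30 = 491 left.
August 2012 has 31 days: 491 − 31 = 460 left.
July 2012 has 31 days: 460 − 31 = 429 left.
June 2012 has 30 days: 429 − 30 = 399 left.
May 2012 has 31 days: 399 − 31 = 368 left.
April 2012 has 30 days: 368 − 30 = 338 left.
March 2012 has 31 days: 338 − 31 = 307 left.
February 2012 has 29 days (2012 is a leap year): 307 − 29 = 278 left.
January 2012 has 31 days: 278 − 31 = 247 left.
December 2011 has 31 days: 247 − 31 = 216 left.
November 2011 has 30 days: 216 − 30 = 186 left.
October 2011 has 31 days: 186 − 31 = 155 left.
September 2011 has 30 days: 155 − 30 = 125 left.
August 2011 has 31 days: 125 − 31 = 94 left.
July 2011 has 31 days: 94 − 31 = 63 left.
June 2011 has 30 days: 63 − 30 = 33 left.
May 2011 has 31 days: 33 − 31 = 2 left.
April 2011 has 30 days; 30 − 2 = 28 → April 28, 2011.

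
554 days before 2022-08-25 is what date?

Counting back 554 days from August 25, 2022.
Going back 25 days from August 25, 2022 reaches the end of the previous month; 554 − 25 = 529 left.
July 2022 has 31 days: 529 − 31 = 498 left.
June 2022 has 30 days: 498 − 30 = 468 left.
May 2022 has 31 days: 468 − 31 = 437 left.
April 2022 has 30 days: 437 − 30 = 407 left.
March 2022 has 31 days: 407 − 31 = 376 left.
February 2022 has 28 days (2022 is not a leap year): 376 − 28 = 348 left.
January 2022 has 31 days: 348 − 31 = 317 left.
December 2021 has 31 days: 317 − 31 = 286 left.
November 2021 has 30 days: 286 − 30 = 256 left.
October 2021 has 31 days: 256 − 31 = 225 left.
September 2021 has 30 days: 225 − 30 = 195 left.
August 2021 has 31 days: 195 − 31 = 164 left.
July 2021 has 31 days: 164 − 31 = 133 left.
June 2021 has 30 days: 133 − 30 = 103 left.
May 2021 has 31 days: 103 − 31 = 72 left.
April 2021 has 30 days: 72 − 30 = 42 left.
March 2021 has 31 days: 42 − 31 = 11 left.
February 2021 has 28 days; 28 − 11 = 17 → February 17, 2021.

February 17, 2021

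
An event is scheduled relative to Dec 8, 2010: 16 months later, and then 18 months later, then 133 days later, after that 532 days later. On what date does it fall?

August 4, 2015

Advancing 16 months from December 8, 2010:
month 12 + 16 = 28, which is month 4 of year 2012 → April 2012.
Day 8 is valid in April, giving April 8, 2012.
Adding 18 months from April 8, 2012:
month 4 + 18 = 22, which is month 10 of year 2013 → October 2013.
Day 8 is valid in October, giving October 8, 2013.
Counting forward 133 days from October 8, 2013:
October has 31 days, so 31 − 8 = 23 days remain after October 8, 2013; 133 − 23 = 110 left.
November 2013 has 30 days: 110 − 30 = 80 left.
December 2013 has 31 days: 80 − 31 = 49 left.
January 2014 has 31 days: 49 − 31 = 18 left.
18 days into February 2014 → February 18, 2014.
Advancing 532 days from February 18, 2014:
February has 28 days, so 28 − 18 = 10 days remain after February 18, 2014; 532 − 10 = 522 left.
March 2014 has 31 days: 522 − 31 = 491 left.
April 2014 has 30 days: 491 − 30 = 461 left.
May 2014 has 31 days: 461 − 31 = 430 left.
June 2014 has 30 days: 430 − 30 = 400 left.
July 2014 has 31 days: 400 − 31 = 369 left.
August 2014 has 31 days: 369 − 31 = 338 left.
September 2014 has 30 days: 338 − 30 = 308 left.
October 2014 has 31 days: 308 − 31 = 277 left.
November 2014 has 30 days: 277 − 30 = 247 left.
December 2014 has 31 days: 247 − 31 = 216 left.
January 2015 has 31 days: 216 − 31 = 185 left.
February 2015 has 28 days (2015 is not a leap year): 185 − 28 = 157 left.
March 2015 has 31 days: 157 − 31 = 126 left.
April 2015 has 30 days: 126 − 30 = 96 left.
May 2015 has 31 days: 96 − 31 = 65 left.
June 2015 has 30 days: 65 − 30 = 35 left.
July 2015 has 31 days: 35 − 31 = 4 left.
4 days into August 2015 → August 4, 2015.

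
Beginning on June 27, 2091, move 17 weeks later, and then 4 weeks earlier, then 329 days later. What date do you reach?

August 20, 2092

Advancing 17 weeks (= 119 days) from June 27, 2091:
June has 30 days, so 30 − 27 = 3 days remain after June 27, 2091; 119 − 3 = 116 left.
July 2091 has 31 days: 116 − 31 = 85 left.
August 2091 has 31 days: 85 − 31 = 54 left.
September 2091 has 30 days: 54 − 30 = 24 left.
24 days into October 2091 → October 24, 2091.
Going back 4 weeks (= 28 days) from October 24, 2091:
Going back 24 days from October 24, 2091 reaches the end of the previous month; 28 − 24 = 4 left.
September 2091 has 30 days; 30 − 4 = 26 → September 26, 2091.
Counting forward 329 days from September 26, 2091:
September has 30 days, so 30 − 26 = 4 days remain after September 26, 2091; 329 − 4 = 325 left.
October 2091 has 31 days: 325 − 31 = 294 left.
November 2091 has 30 days: 294 − 30 = 264 left.
December 2091 has 31 days: 264 − 31 = 233 left.
January 2092 has 31 days: 233 − 31 = 202 left.
February 2092 has 29 days (2092 is a leap year): 202 − 29 = 173 left.
March 2092 has 31 days: 173 − 31 = 142 left.
April 2092 has 30 days: 142 − 30 = 112 left.
May 2092 has 31 days: 112 − 31 = 81 left.
June 2092 has 30 days: 81 − 30 = 51 left.
July 2092 has 31 days: 51 − 31 = 20 left.
20 days into August 2092 → August 20, 2092.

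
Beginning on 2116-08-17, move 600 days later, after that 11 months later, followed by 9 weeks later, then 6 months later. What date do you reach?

November 11, 2119

Adding 600 days from August 17, 2116:
August has 31 days, so 31 − 17 = 14 days remain after August 17, 2116; 600 − 14 = 586 left.
September 2116 has 30 days: 586 − 30 = 556 left.
October 2116 has 31 days: 556 − 31 = 525 left.
November 2116 has 30 days: 525 − 30 = 495 left.
December 2116 has 31 days: 495 − 31 = 464 left.
January 2117 has 31 days: 464 − 31 = 433 left.
February 2117 has 28 days (2117 is not a leap year): 433 − 28 = 405 left.
March 2117 has 31 days: 405 − 31 = 374 left.
April 2117 has 30 days: 374 − 30 = 344 left.
May 2117 has 31 days: 344 − 31 = 313 left.
June 2117 has 30 days: 313 − 30 = 283 left.
July 2117 has 31 days: 283 − 31 = 252 left.
August 2117 has 31 days: 252 − 31 = 221 left.
September 2117 has 30 days: 221 − 30 = 191 left.
October 2117 has 31 days: 191 − 31 = 160 left.
November 2117 has 30 days: 160 − 30 = 130 left.
December 2117 has 31 days: 130 − 31 = 99 left.
January 2118 has 31 days: 99 − 31 = 68 left.
February 2118 has 28 days (2118 is not a leap year): 68 − 28 = 40 left.
March 2118 has 31 days: 40 − 31 = 9 left.
9 days into April 2118 → April 9, 2118.
Advancing 11 months from April 9, 2118:
month 4 + 11 = 15, which is month 3 of year 2119 → March 2119.
Day 9 is valid in March, giving March 9, 2119.
Counting forward 9 weeks (= 63 days) from March 9, 2119:
March has 31 days, so 31 − 9 = 22 days remain after March 9, 2119; 63 − 22 = 41 left.
April 2119 has 30 days: 41 − 30 = 11 left.
11 days into May 2119 → May 11, 2119.
Advancing 6 months from May 11, 2119:
month 5 + 6 = 11 → November 2119.
Day 11 is valid in November, giving November 11, 2119.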